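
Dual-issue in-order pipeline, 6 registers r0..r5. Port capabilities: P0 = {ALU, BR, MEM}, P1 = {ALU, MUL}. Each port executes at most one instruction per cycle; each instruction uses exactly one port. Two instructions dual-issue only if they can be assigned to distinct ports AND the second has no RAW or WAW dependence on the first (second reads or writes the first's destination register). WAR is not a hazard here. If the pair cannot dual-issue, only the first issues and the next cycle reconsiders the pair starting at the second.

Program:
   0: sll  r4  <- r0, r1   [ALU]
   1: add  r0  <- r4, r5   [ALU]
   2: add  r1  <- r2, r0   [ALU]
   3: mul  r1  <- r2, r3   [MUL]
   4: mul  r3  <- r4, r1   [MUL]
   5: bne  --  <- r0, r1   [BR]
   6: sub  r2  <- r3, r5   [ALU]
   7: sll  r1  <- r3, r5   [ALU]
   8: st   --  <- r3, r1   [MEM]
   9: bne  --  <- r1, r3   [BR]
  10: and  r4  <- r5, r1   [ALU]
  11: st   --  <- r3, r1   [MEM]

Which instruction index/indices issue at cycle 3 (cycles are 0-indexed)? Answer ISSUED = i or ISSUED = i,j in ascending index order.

ISSUED = 3

c0: i0 sll  RAW r4
c1: i1 add  RAW r0
c2: i2 add  WAW r1
c3: i3 mul  no-port MUL/MUL
c4: i4,i5 mul bne  pair
c5: i6,i7 sub sll  pair
c6: i8 st  no-port MEM/BR
c7: i9,i10 bne and  pair
c8: i11 st  tail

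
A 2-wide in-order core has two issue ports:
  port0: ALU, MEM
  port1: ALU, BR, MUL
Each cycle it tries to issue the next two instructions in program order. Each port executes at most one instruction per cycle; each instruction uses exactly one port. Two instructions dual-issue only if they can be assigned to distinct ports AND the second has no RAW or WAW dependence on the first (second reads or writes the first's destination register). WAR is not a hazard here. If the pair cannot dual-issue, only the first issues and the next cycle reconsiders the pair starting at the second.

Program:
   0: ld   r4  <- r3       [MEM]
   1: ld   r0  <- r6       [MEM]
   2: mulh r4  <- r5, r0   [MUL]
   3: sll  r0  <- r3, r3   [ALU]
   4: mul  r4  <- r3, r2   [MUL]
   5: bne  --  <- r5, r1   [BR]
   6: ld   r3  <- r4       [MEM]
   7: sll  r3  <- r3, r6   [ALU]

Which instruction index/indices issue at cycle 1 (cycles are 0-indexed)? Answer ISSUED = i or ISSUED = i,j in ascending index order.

ISSUED = 1

[0] i0  ld.MEM  -- no-port MEM/MEM
[1] i1  ld.MEM  -- RAW r0
[2] i2&i3  mulh.MUL+sll.ALU  -- dual
[3] i4  mul.MUL  -- no-port MUL/BR
[4] i5&i6  bne.BR+ld.MEM  -- dual
[5] i7  sll.ALU  -- tail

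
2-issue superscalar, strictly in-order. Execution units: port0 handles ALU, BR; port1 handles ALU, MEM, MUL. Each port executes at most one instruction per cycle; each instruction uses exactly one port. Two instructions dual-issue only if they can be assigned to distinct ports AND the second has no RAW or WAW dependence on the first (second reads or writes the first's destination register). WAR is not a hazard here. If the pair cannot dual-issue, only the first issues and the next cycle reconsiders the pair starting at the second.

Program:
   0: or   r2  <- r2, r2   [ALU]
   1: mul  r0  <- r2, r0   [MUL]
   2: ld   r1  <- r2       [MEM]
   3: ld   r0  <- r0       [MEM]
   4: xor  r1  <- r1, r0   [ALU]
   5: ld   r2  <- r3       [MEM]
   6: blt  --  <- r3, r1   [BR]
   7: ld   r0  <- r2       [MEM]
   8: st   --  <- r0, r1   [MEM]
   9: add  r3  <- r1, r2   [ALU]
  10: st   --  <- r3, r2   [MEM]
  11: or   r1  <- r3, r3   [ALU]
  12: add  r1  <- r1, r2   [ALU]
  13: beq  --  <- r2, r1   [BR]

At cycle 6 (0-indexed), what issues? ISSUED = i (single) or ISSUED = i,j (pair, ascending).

ISSUED = 8,9

#0 head=0: or.ALU i0 RAW r2
#1 head=1: mul.MUL i1 no-port MUL/MEM
#2 head=2: ld.MEM i2 no-port MEM/MEM
#3 head=3: ld.MEM i3 RAW r0
#4 head=4: xor.ALU;ld.MEM i4&i5 pair
#5 head=6: blt.BR;ld.MEM i6&i7 pair
#6 head=8: st.MEM;add.ALU i8&i9 pair
#7 head=10: st.MEM;or.ALU i10&i11 pair
#8 head=12: add.ALU i12 RAW r1
#9 head=13: beq.BR i13 tail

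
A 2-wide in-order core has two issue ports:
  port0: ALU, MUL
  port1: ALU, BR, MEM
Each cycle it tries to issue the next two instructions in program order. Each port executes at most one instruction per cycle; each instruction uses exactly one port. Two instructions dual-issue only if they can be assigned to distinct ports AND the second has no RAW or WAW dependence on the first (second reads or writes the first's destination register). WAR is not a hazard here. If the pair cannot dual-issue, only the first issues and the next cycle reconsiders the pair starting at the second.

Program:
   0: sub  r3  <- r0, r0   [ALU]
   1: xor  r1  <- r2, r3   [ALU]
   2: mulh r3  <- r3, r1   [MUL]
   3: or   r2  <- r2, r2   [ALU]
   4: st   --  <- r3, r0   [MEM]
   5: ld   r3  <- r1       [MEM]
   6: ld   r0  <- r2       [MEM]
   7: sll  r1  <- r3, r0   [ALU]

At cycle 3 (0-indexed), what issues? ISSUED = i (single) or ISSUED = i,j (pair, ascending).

ISSUED = 4

0. sub.ALU @i0  | RAW r3
1. xor.ALU @i1  | RAW r1
2. mulh.MUL;or.ALU @i2+i3  | dual
3. st.MEM @i4  | no-port MEM/MEM
4. ld.MEM @i5  | no-port MEM/MEM
5. ld.MEM @i6  | RAW r0
6. sll.ALU @i7  | tail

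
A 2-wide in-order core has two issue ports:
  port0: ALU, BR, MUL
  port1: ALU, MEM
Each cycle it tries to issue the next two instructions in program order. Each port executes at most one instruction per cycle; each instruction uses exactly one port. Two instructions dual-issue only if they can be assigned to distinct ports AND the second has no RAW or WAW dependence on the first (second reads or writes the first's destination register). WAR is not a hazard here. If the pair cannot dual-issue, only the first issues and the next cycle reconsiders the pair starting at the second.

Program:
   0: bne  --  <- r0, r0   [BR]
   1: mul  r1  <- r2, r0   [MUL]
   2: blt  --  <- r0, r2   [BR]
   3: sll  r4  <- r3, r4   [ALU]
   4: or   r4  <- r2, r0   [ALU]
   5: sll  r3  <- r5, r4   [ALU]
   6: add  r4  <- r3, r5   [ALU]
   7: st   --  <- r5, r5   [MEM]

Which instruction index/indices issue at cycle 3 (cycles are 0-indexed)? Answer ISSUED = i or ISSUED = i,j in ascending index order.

ISSUED = 4

#0 head=0: bne i0 no-port BR/MUL
#1 head=1: mul i1 no-port MUL/BR
#2 head=2: blt;sll i2/i3 pair
#3 head=4: or i4 RAW r4
#4 head=5: sll i5 RAW r3
#5 head=6: add;st i6/i7 pair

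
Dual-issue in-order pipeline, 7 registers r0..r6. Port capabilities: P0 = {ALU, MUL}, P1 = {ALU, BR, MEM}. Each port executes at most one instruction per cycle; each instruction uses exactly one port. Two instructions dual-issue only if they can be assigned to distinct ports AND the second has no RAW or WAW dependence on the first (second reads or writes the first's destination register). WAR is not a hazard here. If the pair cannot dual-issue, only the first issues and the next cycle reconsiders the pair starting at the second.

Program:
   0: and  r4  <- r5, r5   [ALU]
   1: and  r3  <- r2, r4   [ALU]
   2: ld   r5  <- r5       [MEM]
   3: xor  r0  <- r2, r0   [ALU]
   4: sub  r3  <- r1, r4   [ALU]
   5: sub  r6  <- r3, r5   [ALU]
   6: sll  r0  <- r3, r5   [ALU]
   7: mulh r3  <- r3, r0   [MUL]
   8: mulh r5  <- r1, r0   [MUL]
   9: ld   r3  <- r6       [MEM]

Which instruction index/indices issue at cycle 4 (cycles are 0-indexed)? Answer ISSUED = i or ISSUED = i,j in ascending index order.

ISSUED = 7

t=0 i0:and.ALU ; RAW r4
t=1 i1+i2:and.ALU/ld.MEM ; 2-wide
t=2 i3+i4:xor.ALU/sub.ALU ; 2-wide
t=3 i5+i6:sub.ALU/sll.ALU ; 2-wide
t=4 i7:mulh.MUL ; no-port MUL/MUL
t=5 i8+i9:mulh.MUL/ld.MEM ; 2-wide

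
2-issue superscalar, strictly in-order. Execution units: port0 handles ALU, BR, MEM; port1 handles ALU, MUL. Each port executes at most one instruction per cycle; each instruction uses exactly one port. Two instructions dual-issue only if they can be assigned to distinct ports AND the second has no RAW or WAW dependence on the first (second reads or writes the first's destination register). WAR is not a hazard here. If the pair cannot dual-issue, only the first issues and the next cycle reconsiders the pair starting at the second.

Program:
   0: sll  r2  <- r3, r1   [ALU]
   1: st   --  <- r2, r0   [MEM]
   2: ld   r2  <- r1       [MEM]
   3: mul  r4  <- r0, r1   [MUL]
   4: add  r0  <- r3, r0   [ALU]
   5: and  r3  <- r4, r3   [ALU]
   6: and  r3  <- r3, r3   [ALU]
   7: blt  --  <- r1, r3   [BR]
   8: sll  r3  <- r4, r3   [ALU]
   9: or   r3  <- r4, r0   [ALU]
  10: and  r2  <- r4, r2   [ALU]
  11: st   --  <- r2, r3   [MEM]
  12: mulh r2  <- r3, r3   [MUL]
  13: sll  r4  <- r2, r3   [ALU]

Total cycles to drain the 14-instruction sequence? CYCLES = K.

c0: i0 sll.ALU  RAW r2
c1: i1 st.MEM  no-port MEM/MEM
c2: i2+i3 ld.MEM/mul.MUL  pair
c3: i4+i5 add.ALU/and.ALU  pair
c4: i6 and.ALU  RAW r3
c5: i7+i8 blt.BR/sll.ALU  pair
c6: i9+i10 or.ALU/and.ALU  pair
c7: i11+i12 st.MEM/mulh.MUL  pair
c8: i13 sll.ALU  tail

CYCLES = 9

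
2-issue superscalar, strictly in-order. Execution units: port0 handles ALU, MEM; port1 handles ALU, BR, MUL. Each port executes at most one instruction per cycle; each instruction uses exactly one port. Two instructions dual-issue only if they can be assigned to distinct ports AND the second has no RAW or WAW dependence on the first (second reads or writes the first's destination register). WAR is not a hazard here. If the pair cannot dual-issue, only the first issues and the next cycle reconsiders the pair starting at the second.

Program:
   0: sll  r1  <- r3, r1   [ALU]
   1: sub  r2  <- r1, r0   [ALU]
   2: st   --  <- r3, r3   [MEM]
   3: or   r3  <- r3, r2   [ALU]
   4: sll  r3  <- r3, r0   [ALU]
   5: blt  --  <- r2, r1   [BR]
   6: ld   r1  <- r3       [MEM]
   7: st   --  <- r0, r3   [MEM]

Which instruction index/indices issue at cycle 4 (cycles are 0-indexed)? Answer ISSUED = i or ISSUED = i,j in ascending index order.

ISSUED = 6

t=0 i0:sll.ALU ; RAW r1
t=1 i1,i2:sub.ALU+st.MEM ; dual
t=2 i3:or.ALU ; RAW+WAW r3
t=3 i4,i5:sll.ALU+blt.BR ; dual
t=4 i6:ld.MEM ; no-port MEM/MEM
t=5 i7:st.MEM ; tail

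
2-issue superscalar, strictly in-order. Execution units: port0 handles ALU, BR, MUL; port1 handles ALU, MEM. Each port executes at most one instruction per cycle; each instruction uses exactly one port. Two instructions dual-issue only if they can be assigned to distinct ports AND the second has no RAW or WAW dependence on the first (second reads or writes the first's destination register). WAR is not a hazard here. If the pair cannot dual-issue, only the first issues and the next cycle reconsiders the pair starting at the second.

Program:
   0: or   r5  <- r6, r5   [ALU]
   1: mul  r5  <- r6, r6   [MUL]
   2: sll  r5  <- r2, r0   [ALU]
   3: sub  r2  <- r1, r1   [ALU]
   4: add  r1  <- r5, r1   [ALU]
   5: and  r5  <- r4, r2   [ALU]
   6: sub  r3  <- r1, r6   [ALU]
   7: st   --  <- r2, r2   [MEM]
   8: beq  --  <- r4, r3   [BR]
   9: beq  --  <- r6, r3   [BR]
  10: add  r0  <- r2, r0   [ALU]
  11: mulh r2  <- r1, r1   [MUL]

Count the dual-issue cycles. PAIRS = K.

PAIRS = 4

t=0 i0:or ; WAW r5
t=1 i1:mul ; WAW r5
t=2 i2,i3:sll+sub ; 2-wide
t=3 i4,i5:add+and ; 2-wide
t=4 i6,i7:sub+st ; 2-wide
t=5 i8:beq ; no-port BR/BR
t=6 i9,i10:beq+add ; 2-wide
t=7 i11:mulh ; tail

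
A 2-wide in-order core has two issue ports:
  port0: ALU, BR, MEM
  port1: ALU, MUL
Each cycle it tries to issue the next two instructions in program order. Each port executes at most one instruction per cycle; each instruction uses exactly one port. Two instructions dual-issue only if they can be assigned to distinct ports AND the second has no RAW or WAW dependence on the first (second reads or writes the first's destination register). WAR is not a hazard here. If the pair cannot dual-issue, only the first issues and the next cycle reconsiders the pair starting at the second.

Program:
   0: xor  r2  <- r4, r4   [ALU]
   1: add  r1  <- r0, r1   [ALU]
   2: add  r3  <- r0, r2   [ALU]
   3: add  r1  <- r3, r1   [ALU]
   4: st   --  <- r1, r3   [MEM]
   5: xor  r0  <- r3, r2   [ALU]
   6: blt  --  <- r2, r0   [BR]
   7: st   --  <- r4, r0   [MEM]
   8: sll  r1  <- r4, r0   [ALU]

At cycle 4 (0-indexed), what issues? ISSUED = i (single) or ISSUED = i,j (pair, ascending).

ISSUED = 6

#0 head=0: xor.ALU+add.ALU i0/i1 dual
#1 head=2: add.ALU i2 RAW r3
#2 head=3: add.ALU i3 RAW r1
#3 head=4: st.MEM+xor.ALU i4/i5 dual
#4 head=6: blt.BR i6 no-port BR/MEM
#5 head=7: st.MEM+sll.ALU i7/i8 dual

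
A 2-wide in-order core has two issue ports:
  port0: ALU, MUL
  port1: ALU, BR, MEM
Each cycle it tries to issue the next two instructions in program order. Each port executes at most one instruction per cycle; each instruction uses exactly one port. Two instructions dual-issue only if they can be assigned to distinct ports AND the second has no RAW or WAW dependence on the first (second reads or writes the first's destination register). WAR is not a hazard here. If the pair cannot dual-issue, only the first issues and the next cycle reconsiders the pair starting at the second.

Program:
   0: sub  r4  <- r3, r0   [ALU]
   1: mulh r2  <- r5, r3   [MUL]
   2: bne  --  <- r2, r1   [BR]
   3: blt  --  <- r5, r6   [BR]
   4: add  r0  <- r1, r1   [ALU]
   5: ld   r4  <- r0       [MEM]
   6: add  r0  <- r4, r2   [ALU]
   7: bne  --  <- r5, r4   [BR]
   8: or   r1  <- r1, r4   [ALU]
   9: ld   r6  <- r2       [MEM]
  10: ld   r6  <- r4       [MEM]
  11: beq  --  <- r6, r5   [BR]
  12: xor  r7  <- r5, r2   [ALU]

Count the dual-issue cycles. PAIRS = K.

0. sub.ALU mulh.MUL @i0+i1  | 2-wide
1. bne.BR @i2  | no-port BR/BR
2. blt.BR add.ALU @i3+i4  | 2-wide
3. ld.MEM @i5  | RAW r4
4. add.ALU bne.BR @i6+i7  | 2-wide
5. or.ALU ld.MEM @i8+i9  | 2-wide
6. ld.MEM @i10  | no-port MEM/BR
7. beq.BR xor.ALU @i11+i12  | 2-wide

PAIRS = 5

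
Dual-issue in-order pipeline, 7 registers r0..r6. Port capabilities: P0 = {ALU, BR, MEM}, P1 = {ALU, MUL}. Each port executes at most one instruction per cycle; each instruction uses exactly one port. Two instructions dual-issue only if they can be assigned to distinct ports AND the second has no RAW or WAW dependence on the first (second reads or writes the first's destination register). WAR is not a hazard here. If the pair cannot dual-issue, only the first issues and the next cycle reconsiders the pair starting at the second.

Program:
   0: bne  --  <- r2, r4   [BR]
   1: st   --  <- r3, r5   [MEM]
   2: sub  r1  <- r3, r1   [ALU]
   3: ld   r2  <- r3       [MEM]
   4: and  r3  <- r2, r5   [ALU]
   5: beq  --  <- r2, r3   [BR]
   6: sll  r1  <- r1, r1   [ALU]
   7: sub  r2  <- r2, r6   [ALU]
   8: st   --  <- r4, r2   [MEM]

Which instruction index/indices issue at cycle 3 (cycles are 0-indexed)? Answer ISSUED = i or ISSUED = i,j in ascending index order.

ISSUED = 4

t=0 i0:bne.BR ; no-port BR/MEM
t=1 i1&i2:st.MEM sub.ALU ; dual
t=2 i3:ld.MEM ; RAW r2
t=3 i4:and.ALU ; RAW r3
t=4 i5&i6:beq.BR sll.ALU ; dual
t=5 i7:sub.ALU ; RAW r2
t=6 i8:st.MEM ; tail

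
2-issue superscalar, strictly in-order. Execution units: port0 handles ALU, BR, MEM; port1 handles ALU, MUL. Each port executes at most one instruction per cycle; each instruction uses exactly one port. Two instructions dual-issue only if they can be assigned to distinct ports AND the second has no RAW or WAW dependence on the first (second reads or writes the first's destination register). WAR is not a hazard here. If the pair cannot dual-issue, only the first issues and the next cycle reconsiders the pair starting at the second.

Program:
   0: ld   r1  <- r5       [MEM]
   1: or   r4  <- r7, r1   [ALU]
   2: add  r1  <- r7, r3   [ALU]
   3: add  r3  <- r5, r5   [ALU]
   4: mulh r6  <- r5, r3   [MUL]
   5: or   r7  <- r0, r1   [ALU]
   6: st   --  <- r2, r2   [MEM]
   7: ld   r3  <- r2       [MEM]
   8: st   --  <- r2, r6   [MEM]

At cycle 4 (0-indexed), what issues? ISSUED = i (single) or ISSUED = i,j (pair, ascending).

0. ld.MEM @i0  | RAW r1
1. or.ALU+add.ALU @i1&i2  | pair
2. add.ALU @i3  | RAW r3
3. mulh.MUL+or.ALU @i4&i5  | pair
4. st.MEM @i6  | no-port MEM/MEM
5. ld.MEM @i7  | no-port MEM/MEM
6. st.MEM @i8  | tail

ISSUED = 6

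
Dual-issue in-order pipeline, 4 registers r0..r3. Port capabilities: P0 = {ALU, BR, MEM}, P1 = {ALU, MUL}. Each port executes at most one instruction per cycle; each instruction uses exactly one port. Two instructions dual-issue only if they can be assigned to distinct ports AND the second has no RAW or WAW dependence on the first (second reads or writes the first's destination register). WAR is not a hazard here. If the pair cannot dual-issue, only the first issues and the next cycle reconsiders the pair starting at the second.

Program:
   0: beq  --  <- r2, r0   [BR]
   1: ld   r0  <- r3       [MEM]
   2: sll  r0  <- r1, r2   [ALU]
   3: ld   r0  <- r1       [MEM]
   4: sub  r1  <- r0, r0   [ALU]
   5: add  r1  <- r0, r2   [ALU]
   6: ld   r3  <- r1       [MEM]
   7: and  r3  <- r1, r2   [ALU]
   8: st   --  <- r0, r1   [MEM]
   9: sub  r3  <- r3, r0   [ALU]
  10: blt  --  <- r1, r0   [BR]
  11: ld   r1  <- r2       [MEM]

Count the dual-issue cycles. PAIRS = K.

PAIRS = 2

c0: i0 beq.BR  no-port BR/MEM
c1: i1 ld.MEM  WAW r0
c2: i2 sll.ALU  WAW r0
c3: i3 ld.MEM  RAW r0
c4: i4 sub.ALU  WAW r1
c5: i5 add.ALU  RAW r1
c6: i6 ld.MEM  WAW r3
c7: i7&i8 and.ALU;st.MEM  dual
c8: i9&i10 sub.ALU;blt.BR  dual
c9: i11 ld.MEM  tail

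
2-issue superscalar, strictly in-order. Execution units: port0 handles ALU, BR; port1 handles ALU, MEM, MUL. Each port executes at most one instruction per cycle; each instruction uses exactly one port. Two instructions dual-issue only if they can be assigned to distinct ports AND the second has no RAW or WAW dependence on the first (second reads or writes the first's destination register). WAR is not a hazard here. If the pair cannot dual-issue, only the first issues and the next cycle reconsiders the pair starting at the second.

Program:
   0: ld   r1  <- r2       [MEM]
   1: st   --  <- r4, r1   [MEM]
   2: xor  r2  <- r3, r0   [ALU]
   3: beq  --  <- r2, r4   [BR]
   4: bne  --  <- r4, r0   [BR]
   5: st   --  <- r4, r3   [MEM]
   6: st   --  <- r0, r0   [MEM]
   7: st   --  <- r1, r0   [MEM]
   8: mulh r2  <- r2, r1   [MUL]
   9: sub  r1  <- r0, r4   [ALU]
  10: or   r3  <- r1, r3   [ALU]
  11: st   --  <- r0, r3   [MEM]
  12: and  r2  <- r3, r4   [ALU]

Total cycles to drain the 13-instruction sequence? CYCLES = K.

CYCLES = 9

c0: i0 ld  no-port MEM/MEM
c1: i1/i2 st;xor  dual
c2: i3 beq  no-port BR/BR
c3: i4/i5 bne;st  dual
c4: i6 st  no-port MEM/MEM
c5: i7 st  no-port MEM/MUL
c6: i8/i9 mulh;sub  dual
c7: i10 or  RAW r3
c8: i11/i12 st;and  dual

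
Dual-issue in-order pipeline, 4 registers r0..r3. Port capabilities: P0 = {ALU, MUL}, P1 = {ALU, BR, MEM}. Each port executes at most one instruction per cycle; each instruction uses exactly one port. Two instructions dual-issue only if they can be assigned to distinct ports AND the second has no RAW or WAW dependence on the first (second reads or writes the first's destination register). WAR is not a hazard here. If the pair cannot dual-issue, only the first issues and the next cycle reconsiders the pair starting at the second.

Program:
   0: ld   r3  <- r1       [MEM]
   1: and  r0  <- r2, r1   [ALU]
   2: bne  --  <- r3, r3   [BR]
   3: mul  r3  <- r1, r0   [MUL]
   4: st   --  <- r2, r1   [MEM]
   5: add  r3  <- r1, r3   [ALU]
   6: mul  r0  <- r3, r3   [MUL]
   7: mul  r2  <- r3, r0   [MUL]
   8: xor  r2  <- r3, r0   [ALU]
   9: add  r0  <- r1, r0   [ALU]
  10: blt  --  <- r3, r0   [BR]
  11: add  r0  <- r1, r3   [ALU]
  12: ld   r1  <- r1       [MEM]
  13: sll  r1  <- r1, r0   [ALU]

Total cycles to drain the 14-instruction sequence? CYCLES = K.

c0: i0+i1 ld.MEM/and.ALU  dual
c1: i2+i3 bne.BR/mul.MUL  dual
c2: i4+i5 st.MEM/add.ALU  dual
c3: i6 mul.MUL  no-port MUL/MUL
c4: i7 mul.MUL  WAW r2
c5: i8+i9 xor.ALU/add.ALU  dual
c6: i10+i11 blt.BR/add.ALU  dual
c7: i12 ld.MEM  RAW+WAW r1
c8: i13 sll.ALU  tail

CYCLES = 9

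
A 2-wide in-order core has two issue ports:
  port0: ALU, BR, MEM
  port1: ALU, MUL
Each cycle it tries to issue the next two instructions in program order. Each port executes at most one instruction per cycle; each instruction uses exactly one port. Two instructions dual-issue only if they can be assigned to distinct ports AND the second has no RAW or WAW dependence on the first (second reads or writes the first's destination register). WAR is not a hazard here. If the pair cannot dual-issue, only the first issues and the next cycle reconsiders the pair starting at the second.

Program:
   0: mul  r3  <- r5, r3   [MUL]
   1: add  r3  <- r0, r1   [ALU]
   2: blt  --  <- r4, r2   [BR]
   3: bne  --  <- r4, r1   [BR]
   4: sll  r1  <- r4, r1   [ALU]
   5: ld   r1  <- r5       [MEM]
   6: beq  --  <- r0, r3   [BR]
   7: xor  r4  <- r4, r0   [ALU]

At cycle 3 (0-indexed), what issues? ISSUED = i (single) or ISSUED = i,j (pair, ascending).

t=0 i0:mul ; WAW r3
t=1 i1&i2:add blt ; 2-wide
t=2 i3&i4:bne sll ; 2-wide
t=3 i5:ld ; no-port MEM/BR
t=4 i6&i7:beq xor ; 2-wide

ISSUED = 5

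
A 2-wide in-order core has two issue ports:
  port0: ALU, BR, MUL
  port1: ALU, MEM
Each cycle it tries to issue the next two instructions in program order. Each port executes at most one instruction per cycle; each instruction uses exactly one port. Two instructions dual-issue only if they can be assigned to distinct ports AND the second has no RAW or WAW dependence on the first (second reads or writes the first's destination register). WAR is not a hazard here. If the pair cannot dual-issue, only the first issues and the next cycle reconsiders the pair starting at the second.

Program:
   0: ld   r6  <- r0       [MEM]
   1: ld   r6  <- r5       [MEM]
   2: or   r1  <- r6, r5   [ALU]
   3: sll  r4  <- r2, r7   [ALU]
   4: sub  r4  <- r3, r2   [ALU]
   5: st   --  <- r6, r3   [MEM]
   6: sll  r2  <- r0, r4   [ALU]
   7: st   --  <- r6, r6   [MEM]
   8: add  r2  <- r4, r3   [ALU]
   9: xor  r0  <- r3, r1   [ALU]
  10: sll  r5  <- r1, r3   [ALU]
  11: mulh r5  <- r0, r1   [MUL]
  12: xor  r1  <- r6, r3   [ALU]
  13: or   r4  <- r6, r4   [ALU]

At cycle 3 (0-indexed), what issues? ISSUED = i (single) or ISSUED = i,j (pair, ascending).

ISSUED = 4,5

c0: i0 ld  no-port MEM/MEM
c1: i1 ld  RAW r6
c2: i2/i3 or/sll  dual
c3: i4/i5 sub/st  dual
c4: i6/i7 sll/st  dual
c5: i8/i9 add/xor  dual
c6: i10 sll  WAW r5
c7: i11/i12 mulh/xor  dual
c8: i13 or  tail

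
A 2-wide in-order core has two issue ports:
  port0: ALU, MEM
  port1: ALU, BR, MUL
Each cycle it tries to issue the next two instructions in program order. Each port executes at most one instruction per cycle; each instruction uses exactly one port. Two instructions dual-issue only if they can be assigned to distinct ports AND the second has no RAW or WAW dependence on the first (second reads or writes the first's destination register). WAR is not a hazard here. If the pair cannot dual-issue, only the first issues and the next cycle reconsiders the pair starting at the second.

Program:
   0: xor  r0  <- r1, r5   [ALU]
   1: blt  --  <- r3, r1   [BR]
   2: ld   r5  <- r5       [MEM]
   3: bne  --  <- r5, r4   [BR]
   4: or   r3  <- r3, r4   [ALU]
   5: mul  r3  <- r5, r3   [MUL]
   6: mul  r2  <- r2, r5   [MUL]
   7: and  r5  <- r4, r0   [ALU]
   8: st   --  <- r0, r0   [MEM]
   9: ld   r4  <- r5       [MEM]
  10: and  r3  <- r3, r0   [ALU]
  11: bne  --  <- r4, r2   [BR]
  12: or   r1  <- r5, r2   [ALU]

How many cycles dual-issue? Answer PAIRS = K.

PAIRS = 5

[0] i0/i1  xor;blt  -- 2-wide
[1] i2  ld  -- RAW r5
[2] i3/i4  bne;or  -- 2-wide
[3] i5  mul  -- no-port MUL/MUL
[4] i6/i7  mul;and  -- 2-wide
[5] i8  st  -- no-port MEM/MEM
[6] i9/i10  ld;and  -- 2-wide
[7] i11/i12  bne;or  -- 2-wide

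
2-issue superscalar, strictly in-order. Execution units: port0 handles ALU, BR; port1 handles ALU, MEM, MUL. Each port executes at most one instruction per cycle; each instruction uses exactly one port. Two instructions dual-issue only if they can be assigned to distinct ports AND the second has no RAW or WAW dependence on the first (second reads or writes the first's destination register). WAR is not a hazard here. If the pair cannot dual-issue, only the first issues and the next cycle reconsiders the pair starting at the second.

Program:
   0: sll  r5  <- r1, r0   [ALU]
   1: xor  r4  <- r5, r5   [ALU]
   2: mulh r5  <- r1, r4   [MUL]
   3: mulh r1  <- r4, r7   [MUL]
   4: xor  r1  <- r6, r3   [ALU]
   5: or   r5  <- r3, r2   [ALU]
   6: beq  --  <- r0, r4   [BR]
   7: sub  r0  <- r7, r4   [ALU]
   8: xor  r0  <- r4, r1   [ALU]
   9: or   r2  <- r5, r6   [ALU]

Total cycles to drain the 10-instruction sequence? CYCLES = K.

[0] i0  sll.ALU  -- RAW r5
[1] i1  xor.ALU  -- RAW r4
[2] i2  mulh.MUL  -- no-port MUL/MUL
[3] i3  mulh.MUL  -- WAW r1
[4] i4&i5  xor.ALU or.ALU  -- dual
[5] i6&i7  beq.BR sub.ALU  -- dual
[6] i8&i9  xor.ALU or.ALU  -- dual

CYCLES = 7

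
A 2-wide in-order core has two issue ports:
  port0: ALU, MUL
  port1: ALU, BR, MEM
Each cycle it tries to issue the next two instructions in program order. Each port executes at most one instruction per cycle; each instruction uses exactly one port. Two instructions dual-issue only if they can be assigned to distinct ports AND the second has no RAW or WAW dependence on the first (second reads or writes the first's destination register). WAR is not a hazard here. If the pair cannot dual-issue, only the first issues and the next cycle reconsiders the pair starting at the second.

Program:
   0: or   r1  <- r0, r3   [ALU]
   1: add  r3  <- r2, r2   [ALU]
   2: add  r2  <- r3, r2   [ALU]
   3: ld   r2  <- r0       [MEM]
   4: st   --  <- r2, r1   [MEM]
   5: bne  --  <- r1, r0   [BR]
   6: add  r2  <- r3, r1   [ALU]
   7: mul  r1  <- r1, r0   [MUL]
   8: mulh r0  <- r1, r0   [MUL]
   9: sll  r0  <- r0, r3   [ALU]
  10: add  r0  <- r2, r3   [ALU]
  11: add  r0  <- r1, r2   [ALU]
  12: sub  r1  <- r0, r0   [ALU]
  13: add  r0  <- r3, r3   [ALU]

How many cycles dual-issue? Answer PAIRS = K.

PAIRS = 3

[0] i0&i1  or.ALU+add.ALU  -- dual
[1] i2  add.ALU  -- WAW r2
[2] i3  ld.MEM  -- no-port MEM/MEM
[3] i4  st.MEM  -- no-port MEM/BR
[4] i5&i6  bne.BR+add.ALU  -- dual
[5] i7  mul.MUL  -- no-port MUL/MUL
[6] i8  mulh.MUL  -- RAW+WAW r0
[7] i9  sll.ALU  -- WAW r0
[8] i10  add.ALU  -- WAW r0
[9] i11  add.ALU  -- RAW r0
[10] i12&i13  sub.ALU+add.ALU  -- dual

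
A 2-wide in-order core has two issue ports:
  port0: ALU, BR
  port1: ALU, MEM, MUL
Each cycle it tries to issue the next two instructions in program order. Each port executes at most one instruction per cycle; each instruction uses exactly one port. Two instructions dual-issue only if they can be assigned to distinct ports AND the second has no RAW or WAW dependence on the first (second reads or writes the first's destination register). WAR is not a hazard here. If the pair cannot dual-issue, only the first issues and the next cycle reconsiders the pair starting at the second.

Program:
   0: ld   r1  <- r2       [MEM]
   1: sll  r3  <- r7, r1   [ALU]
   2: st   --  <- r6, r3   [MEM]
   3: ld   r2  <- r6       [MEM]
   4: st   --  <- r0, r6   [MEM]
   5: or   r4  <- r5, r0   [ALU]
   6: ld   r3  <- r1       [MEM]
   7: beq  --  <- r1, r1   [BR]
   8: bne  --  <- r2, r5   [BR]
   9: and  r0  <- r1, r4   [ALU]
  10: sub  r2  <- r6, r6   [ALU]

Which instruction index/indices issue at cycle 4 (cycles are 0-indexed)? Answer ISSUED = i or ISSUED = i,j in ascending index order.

ISSUED = 4,5

  cy0 -> i0 (ld) RAW r1
  cy1 -> i1 (sll) RAW r3
  cy2 -> i2 (st) no-port MEM/MEM
  cy3 -> i3 (ld) no-port MEM/MEM
  cy4 -> i4&i5 (st;or) pair
  cy5 -> i6&i7 (ld;beq) pair
  cy6 -> i8&i9 (bne;and) pair
  cy7 -> i10 (sub) tail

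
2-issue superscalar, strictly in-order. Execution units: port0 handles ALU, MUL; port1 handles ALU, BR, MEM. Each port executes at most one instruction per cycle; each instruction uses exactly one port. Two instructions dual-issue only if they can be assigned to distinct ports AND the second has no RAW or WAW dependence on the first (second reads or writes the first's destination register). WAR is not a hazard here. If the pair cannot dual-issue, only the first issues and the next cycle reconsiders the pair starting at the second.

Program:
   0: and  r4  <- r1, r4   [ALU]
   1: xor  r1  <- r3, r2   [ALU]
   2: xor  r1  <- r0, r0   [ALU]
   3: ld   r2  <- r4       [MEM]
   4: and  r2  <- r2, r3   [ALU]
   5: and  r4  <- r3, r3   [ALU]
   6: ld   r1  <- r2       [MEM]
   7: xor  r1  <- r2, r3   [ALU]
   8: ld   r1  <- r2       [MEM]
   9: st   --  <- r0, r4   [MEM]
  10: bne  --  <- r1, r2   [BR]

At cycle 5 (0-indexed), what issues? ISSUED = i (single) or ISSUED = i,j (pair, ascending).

ISSUED = 8

#0 head=0: and.ALU;xor.ALU i0/i1 2-wide
#1 head=2: xor.ALU;ld.MEM i2/i3 2-wide
#2 head=4: and.ALU;and.ALU i4/i5 2-wide
#3 head=6: ld.MEM i6 WAW r1
#4 head=7: xor.ALU i7 WAW r1
#5 head=8: ld.MEM i8 no-port MEM/MEM
#6 head=9: st.MEM i9 no-port MEM/BR
#7 head=10: bne.BR i10 tail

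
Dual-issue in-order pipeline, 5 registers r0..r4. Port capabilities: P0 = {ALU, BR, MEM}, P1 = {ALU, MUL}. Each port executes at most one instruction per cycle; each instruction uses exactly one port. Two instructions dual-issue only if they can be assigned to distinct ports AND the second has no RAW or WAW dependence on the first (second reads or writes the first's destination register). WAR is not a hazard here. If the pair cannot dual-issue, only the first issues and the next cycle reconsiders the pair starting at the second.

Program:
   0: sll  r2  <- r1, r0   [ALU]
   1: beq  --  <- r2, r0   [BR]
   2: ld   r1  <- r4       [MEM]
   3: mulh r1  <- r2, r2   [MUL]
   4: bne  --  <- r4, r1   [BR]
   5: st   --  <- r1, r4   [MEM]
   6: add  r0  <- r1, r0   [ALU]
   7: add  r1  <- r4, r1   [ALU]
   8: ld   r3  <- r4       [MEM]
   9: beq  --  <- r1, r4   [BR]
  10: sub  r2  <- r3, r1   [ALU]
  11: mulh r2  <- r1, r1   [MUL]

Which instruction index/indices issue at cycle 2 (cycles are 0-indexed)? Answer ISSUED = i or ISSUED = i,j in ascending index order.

#0 head=0: sll i0 RAW r2
#1 head=1: beq i1 no-port BR/MEM
#2 head=2: ld i2 WAW r1
#3 head=3: mulh i3 RAW r1
#4 head=4: bne i4 no-port BR/MEM
#5 head=5: st;add i5&i6 dual
#6 head=7: add;ld i7&i8 dual
#7 head=9: beq;sub i9&i10 dual
#8 head=11: mulh i11 tail

ISSUED = 2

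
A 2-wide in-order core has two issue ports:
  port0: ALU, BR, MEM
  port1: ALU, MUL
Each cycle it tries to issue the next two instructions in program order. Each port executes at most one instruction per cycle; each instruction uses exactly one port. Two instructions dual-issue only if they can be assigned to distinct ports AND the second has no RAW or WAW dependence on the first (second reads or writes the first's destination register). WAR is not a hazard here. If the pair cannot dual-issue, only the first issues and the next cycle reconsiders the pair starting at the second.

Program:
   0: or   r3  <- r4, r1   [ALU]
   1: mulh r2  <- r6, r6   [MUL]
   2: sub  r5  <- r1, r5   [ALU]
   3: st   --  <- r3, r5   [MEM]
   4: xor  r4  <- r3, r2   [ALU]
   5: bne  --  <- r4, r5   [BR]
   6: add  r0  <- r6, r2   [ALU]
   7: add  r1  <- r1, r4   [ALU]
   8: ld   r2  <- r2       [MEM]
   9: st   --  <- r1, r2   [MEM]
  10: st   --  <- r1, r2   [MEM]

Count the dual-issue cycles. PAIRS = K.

PAIRS = 4

c0: i0&i1 or/mulh  dual
c1: i2 sub  RAW r5
c2: i3&i4 st/xor  dual
c3: i5&i6 bne/add  dual
c4: i7&i8 add/ld  dual
c5: i9 st  no-port MEM/MEM
c6: i10 st  tail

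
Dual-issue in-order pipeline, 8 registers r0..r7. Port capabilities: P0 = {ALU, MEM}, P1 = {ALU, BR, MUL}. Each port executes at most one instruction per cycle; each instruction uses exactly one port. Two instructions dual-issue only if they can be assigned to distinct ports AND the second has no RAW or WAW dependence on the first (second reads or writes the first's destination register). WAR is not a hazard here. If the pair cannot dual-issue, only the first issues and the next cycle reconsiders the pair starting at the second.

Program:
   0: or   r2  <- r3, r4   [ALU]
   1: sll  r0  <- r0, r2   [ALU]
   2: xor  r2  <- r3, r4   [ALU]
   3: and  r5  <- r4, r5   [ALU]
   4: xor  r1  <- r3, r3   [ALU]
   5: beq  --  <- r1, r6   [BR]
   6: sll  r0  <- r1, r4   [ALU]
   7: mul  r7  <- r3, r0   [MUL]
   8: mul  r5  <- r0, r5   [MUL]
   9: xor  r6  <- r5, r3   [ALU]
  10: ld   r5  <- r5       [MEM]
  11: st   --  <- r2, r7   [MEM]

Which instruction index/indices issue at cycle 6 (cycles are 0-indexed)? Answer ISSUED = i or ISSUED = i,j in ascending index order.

ISSUED = 9,10

#0 head=0: or i0 RAW r2
#1 head=1: sll xor i1+i2 2-wide
#2 head=3: and xor i3+i4 2-wide
#3 head=5: beq sll i5+i6 2-wide
#4 head=7: mul i7 no-port MUL/MUL
#5 head=8: mul i8 RAW r5
#6 head=9: xor ld i9+i10 2-wide
#7 head=11: st i11 tail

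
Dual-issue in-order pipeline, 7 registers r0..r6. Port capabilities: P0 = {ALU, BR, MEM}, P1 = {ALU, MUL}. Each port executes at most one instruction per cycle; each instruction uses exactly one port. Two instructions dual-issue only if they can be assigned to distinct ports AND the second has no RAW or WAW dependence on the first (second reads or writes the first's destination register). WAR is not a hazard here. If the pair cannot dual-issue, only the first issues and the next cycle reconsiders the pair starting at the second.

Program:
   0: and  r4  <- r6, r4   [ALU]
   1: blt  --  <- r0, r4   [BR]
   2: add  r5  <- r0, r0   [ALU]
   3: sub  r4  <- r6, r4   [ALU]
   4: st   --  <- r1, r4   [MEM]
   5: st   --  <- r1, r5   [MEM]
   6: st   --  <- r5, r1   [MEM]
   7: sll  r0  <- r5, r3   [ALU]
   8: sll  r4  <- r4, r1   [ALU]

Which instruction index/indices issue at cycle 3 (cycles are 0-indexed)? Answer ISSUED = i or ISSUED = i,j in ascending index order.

ISSUED = 4

c0: i0 and  RAW r4
c1: i1+i2 blt+add  2-wide
c2: i3 sub  RAW r4
c3: i4 st  no-port MEM/MEM
c4: i5 st  no-port MEM/MEM
c5: i6+i7 st+sll  2-wide
c6: i8 sll  tail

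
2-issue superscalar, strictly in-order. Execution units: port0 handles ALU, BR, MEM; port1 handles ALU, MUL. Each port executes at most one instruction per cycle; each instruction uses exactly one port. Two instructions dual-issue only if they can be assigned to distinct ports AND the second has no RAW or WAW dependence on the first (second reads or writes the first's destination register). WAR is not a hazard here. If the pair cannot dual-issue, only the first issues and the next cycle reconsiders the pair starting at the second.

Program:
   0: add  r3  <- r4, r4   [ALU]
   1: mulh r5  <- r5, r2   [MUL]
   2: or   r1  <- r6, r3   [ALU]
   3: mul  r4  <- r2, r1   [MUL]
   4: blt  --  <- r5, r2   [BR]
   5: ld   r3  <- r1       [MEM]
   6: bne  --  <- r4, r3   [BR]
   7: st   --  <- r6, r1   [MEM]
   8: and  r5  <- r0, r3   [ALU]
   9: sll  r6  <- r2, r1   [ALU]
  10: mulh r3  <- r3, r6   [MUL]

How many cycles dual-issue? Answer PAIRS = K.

c0: i0&i1 add;mulh  pair
c1: i2 or  RAW r1
c2: i3&i4 mul;blt  pair
c3: i5 ld  no-port MEM/BR
c4: i6 bne  no-port BR/MEM
c5: i7&i8 st;and  pair
c6: i9 sll  RAW r6
c7: i10 mulh  tail

PAIRS = 3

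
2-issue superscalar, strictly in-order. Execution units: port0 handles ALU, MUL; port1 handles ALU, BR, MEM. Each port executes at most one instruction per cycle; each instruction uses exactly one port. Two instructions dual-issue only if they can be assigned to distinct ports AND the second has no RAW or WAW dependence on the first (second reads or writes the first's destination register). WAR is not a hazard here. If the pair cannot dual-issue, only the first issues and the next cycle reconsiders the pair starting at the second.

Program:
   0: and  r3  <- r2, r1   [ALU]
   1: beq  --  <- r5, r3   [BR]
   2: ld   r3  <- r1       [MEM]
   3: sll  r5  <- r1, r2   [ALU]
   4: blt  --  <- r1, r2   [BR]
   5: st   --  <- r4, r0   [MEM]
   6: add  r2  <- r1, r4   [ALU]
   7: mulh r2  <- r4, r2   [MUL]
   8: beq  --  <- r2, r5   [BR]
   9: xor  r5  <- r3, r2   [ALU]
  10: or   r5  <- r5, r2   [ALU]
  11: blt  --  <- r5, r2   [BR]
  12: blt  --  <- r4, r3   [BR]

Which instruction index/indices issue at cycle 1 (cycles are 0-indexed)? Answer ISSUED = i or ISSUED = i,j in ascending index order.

ISSUED = 1

t=0 i0:and ; RAW r3
t=1 i1:beq ; no-port BR/MEM
t=2 i2+i3:ld/sll ; pair
t=3 i4:blt ; no-port BR/MEM
t=4 i5+i6:st/add ; pair
t=5 i7:mulh ; RAW r2
t=6 i8+i9:beq/xor ; pair
t=7 i10:or ; RAW r5
t=8 i11:blt ; no-port BR/BR
t=9 i12:blt ; tail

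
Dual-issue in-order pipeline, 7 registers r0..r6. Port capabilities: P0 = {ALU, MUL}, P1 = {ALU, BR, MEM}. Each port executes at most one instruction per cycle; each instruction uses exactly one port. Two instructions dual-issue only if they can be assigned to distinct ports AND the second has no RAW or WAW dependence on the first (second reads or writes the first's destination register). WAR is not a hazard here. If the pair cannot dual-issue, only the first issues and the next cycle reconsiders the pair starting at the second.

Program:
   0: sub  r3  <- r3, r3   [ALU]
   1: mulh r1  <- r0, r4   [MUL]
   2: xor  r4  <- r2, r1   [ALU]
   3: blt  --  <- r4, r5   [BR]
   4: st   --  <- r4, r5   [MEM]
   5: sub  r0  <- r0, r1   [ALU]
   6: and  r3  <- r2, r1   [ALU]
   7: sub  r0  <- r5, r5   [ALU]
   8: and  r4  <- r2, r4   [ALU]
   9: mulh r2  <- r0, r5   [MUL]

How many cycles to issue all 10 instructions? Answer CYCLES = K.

#0 head=0: sub.ALU+mulh.MUL i0&i1 2-wide
#1 head=2: xor.ALU i2 RAW r4
#2 head=3: blt.BR i3 no-port BR/MEM
#3 head=4: st.MEM+sub.ALU i4&i5 2-wide
#4 head=6: and.ALU+sub.ALU i6&i7 2-wide
#5 head=8: and.ALU+mulh.MUL i8&i9 2-wide

CYCLES = 6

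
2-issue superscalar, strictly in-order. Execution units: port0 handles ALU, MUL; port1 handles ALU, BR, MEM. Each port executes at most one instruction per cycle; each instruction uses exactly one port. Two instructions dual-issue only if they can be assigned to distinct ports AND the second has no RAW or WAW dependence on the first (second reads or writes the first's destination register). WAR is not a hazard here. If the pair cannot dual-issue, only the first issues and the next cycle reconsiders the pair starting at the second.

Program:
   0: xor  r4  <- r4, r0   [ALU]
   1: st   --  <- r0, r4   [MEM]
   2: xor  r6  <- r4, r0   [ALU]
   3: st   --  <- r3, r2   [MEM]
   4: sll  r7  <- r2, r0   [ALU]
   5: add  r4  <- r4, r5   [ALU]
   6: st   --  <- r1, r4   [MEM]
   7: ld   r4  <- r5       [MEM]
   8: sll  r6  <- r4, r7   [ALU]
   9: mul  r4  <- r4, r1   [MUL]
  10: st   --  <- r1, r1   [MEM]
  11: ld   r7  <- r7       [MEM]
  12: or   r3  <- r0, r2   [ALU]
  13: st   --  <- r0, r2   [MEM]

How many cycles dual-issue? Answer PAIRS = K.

PAIRS = 4

0. xor @i0  | RAW r4
1. st;xor @i1/i2  | pair
2. st;sll @i3/i4  | pair
3. add @i5  | RAW r4
4. st @i6  | no-port MEM/MEM
5. ld @i7  | RAW r4
6. sll;mul @i8/i9  | pair
7. st @i10  | no-port MEM/MEM
8. ld;or @i11/i12  | pair
9. st @i13  | tail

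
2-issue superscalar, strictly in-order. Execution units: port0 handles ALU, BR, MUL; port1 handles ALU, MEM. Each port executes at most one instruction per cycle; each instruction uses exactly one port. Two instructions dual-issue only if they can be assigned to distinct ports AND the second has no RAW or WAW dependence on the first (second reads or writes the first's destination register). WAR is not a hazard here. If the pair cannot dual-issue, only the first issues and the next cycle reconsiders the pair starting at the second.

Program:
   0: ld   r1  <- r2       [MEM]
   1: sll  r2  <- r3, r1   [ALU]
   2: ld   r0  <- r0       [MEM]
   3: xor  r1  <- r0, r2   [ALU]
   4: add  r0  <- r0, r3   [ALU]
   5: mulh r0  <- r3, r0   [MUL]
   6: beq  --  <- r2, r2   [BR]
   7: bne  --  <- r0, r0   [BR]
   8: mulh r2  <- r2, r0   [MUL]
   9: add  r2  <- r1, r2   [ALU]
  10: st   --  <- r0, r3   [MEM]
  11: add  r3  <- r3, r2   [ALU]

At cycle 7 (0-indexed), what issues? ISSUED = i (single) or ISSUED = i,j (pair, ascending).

ISSUED = 9,10

t=0 i0:ld ; RAW r1
t=1 i1/i2:sll+ld ; pair
t=2 i3/i4:xor+add ; pair
t=3 i5:mulh ; no-port MUL/BR
t=4 i6:beq ; no-port BR/BR
t=5 i7:bne ; no-port BR/MUL
t=6 i8:mulh ; RAW+WAW r2
t=7 i9/i10:add+st ; pair
t=8 i11:add ; tail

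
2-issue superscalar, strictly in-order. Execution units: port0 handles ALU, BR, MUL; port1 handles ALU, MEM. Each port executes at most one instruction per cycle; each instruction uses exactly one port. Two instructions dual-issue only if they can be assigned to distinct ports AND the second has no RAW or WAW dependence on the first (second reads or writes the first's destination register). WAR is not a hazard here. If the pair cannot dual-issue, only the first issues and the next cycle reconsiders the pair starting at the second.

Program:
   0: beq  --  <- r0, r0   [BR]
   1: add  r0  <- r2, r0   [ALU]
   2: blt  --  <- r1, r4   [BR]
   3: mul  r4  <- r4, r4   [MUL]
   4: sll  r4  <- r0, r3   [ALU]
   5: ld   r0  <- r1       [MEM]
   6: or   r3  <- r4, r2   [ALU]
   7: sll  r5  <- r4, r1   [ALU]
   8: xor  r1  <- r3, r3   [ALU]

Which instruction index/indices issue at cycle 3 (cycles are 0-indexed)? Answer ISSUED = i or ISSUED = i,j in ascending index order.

ISSUED = 4,5

[0] i0+i1  beq.BR/add.ALU  -- pair
[1] i2  blt.BR  -- no-port BR/MUL
[2] i3  mul.MUL  -- WAW r4
[3] i4+i5  sll.ALU/ld.MEM  -- pair
[4] i6+i7  or.ALU/sll.ALU  -- pair
[5] i8  xor.ALU  -- tail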